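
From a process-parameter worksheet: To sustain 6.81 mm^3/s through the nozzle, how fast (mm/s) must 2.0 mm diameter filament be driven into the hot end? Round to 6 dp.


A = pi*(2.0/2)^2 = 3.141593
v = 6.81 / 3.141593 = 2.16769 mm/s


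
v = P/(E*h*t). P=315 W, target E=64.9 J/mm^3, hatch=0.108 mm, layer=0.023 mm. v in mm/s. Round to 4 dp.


v = 315 / (64.9*0.108*0.023) = 1953.9537 mm/s


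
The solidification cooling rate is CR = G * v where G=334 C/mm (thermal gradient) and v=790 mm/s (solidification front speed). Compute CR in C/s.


CR = 334 * 790 = 263860 C/s


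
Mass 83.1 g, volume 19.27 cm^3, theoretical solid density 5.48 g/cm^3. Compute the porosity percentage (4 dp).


rho_part = 83.1 / 19.27 = 4.3124027 g/cm^3
Porosity = (1 - 4.3124027/5.48)*100 = 21.3065 %


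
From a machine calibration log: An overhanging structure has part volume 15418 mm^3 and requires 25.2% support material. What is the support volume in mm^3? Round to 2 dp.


V_support = 15418 * 0.252 = 3885.34 mm^3


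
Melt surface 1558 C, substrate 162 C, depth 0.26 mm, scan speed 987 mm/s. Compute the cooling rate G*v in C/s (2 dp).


G = (1558-162)/0.26 = 5369.23076923 C/mm
CR = 5369.23076923 * 987 = 5299430.77 C/s


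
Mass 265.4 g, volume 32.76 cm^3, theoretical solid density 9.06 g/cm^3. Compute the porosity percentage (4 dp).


rho_part = 265.4 / 32.76 = 8.1013431 g/cm^3
Porosity = (1 - 8.1013431/9.06)*100 = 10.5812 %


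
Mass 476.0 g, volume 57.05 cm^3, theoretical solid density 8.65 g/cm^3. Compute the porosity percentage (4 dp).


rho_part = 476.0 / 57.05 = 8.34355828 g/cm^3
Porosity = (1 - 8.34355828/8.65)*100 = 3.5427 %


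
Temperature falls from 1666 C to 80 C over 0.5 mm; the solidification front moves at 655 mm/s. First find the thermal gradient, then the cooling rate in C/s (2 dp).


G = (1666-80)/0.5 = 3172.0 C/mm
CR = 3172.0 * 655 = 2077660.0 C/s


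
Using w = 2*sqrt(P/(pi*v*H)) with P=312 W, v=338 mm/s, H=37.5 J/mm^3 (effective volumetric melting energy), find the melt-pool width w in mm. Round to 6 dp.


w = 2*sqrt(312/(pi*338*37.5)) = 0.177035 mm


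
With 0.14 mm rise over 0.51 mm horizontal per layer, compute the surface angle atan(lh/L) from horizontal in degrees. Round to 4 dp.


angle = atan(0.14/0.51) = 15.3501 degrees


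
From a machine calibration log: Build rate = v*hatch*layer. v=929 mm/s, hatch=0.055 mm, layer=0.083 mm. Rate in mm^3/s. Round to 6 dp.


Rate = 929 * 0.055 * 0.083 = 4.240885 mm^3/s


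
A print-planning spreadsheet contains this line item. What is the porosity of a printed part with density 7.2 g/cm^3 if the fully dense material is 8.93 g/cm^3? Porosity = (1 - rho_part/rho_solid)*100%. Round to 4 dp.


Porosity = (1-7.2/8.93)*100 = 19.3729 %


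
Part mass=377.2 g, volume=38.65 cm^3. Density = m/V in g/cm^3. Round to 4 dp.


rho = 377.2 / 38.65 = 9.7594 g/cm^3


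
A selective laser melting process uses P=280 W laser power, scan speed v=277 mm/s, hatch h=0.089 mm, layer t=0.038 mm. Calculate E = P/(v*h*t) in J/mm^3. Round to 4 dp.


E = 280 / (277*0.089*0.038) = 298.8854 J/mm^3


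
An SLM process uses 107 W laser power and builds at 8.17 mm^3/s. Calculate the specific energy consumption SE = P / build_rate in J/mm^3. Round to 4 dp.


SE = 107 / 8.17 = 13.0967 J/mm^3


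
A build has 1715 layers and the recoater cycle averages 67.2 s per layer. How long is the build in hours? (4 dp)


t = 1715 * 67.2 / 3600 = 32.0133 hrs


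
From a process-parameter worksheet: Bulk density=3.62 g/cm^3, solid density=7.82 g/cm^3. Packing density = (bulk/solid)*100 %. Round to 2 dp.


Packing = (3.62/7.82)*100 = 46.29 %


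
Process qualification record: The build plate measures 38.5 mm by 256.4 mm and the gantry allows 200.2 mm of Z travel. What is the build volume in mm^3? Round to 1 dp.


V = 38.5 * 256.4 * 200.2 = 1976254.3 mm^3


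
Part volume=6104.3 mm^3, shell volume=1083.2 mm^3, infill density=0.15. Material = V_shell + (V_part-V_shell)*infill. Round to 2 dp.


V_infill = (6104.3 - 1083.2) * 0.15 = 753.17
V_total = 1083.2 + 753.17 = 1836.37 mm^3


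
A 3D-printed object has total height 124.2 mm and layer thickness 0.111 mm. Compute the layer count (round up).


Layers = ceil(124.2/0.111) = 1119


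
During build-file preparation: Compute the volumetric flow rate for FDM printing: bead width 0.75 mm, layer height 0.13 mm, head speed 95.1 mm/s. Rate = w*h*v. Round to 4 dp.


Rate = 0.75 * 0.13 * 95.1 = 9.2723 mm^3/s


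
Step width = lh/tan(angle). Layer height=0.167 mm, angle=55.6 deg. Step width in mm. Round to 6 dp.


step = 0.167 / tan(55.6) = 0.114347 mm


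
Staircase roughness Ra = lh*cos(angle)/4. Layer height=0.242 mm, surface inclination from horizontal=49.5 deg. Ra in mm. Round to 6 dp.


Ra = 0.242 * cos(49.5) / 4 = 0.039292 mm


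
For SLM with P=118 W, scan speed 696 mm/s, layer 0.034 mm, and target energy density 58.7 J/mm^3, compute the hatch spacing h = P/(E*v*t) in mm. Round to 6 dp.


h = 118 / (58.7*696*0.034) = 0.084949 mm


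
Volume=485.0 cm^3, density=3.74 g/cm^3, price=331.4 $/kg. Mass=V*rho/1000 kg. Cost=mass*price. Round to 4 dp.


Mass = 485.0*3.74/1000 = 1.8139 kg
Cost = 1.8139 * 331.4 = 601.1265 $


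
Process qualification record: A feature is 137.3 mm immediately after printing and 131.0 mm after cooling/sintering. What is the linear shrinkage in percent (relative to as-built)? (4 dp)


Shrinkage = ((137.3-131.0)/137.3)*100 = 4.5885 %


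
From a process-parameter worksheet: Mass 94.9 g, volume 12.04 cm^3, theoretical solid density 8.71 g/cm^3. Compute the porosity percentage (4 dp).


rho_part = 94.9 / 12.04 = 7.8820598 g/cm^3
Porosity = (1 - 7.8820598/8.71)*100 = 9.5056 %


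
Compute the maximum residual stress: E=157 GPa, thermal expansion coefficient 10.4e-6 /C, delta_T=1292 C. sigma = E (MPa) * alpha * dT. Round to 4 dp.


sigma = 157*1000 * 10.4e-6 * 1292 = 2109.5776 MPa


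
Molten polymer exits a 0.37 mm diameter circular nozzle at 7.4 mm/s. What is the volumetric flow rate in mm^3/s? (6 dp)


A = pi*(0.37/2)^2 = 0.10752101 mm^2
Q = 0.10752101 * 7.4 = 0.795655 mm^3/s


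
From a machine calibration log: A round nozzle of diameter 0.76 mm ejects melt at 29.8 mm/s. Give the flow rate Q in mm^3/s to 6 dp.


A = pi*(0.76/2)^2 = 0.45364598 mm^2
Q = 0.45364598 * 29.8 = 13.51865 mm^3/s


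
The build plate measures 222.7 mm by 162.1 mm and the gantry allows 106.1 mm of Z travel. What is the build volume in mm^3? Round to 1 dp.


V = 222.7 * 162.1 * 106.1 = 3830175.0 mm^3


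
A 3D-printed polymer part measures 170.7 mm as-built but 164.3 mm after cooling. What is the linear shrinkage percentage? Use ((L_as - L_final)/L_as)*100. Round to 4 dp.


Shrinkage = ((170.7-164.3)/170.7)*100 = 3.7493 %


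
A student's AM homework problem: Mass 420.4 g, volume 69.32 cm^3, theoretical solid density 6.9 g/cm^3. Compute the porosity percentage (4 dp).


rho_part = 420.4 / 69.32 = 6.06462781 g/cm^3
Porosity = (1 - 6.06462781/6.9)*100 = 12.1068 %


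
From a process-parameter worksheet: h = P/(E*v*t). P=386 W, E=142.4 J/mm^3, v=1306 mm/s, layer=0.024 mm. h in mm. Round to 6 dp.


h = 386 / (142.4*1306*0.024) = 0.086481 mm


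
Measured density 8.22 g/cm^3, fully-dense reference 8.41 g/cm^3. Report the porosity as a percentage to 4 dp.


Porosity = (1-8.22/8.41)*100 = 2.2592 %


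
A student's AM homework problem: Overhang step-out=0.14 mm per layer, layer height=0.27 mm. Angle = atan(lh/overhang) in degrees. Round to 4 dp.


angle = atan(0.27/0.14) = 62.5924 degrees


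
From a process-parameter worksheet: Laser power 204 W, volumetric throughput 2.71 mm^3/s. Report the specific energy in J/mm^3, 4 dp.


SE = 204 / 2.71 = 75.2768 J/mm^3


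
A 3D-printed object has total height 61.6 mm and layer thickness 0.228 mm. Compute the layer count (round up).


Layers = ceil(61.6/0.228) = 271


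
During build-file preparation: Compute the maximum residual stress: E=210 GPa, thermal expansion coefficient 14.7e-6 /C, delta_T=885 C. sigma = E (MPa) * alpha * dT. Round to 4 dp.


sigma = 210*1000 * 14.7e-6 * 885 = 2731.995 MPa


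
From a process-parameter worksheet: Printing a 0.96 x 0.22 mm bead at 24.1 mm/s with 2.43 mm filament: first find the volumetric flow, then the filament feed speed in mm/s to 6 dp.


Q = 0.96 * 0.22 * 24.1 = 5.08992 mm^3/s
A_fil = pi*(2.43/2)^2 = 4.63769762 mm^2
v_feed = 5.08992 / 4.63769762 = 1.09751 mm/s


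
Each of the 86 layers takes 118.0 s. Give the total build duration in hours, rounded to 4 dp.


t = 86 * 118.0 / 3600 = 2.8189 hrs


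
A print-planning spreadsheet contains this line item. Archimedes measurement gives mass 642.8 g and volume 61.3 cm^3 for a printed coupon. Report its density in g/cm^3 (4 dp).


rho = 642.8 / 61.3 = 10.4861 g/cm^3


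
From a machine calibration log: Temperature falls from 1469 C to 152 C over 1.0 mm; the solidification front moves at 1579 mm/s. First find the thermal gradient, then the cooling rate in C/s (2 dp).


G = (1469-152)/1.0 = 1317.0 C/mm
CR = 1317.0 * 1579 = 2079543.0 C/s


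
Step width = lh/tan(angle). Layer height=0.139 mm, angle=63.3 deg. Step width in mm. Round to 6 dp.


step = 0.139 / tan(63.3) = 0.06991 mm


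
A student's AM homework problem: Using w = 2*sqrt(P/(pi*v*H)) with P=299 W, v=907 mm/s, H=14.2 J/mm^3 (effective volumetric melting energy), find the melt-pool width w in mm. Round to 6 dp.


w = 2*sqrt(299/(pi*907*14.2)) = 0.171927 mm


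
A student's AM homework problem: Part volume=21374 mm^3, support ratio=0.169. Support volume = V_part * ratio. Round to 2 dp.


V_support = 21374 * 0.169 = 3612.21 mm^3


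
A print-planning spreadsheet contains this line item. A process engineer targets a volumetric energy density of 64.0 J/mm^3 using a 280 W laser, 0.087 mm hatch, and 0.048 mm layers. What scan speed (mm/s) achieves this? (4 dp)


v = 280 / (64.0*0.087*0.048) = 1047.6533 mm/s


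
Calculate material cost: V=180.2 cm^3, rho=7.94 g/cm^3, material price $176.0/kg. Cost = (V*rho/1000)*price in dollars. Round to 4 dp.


Mass = 180.2*7.94/1000 = 1.430788 kg
Cost = 1.430788 * 176.0 = 251.8187 $


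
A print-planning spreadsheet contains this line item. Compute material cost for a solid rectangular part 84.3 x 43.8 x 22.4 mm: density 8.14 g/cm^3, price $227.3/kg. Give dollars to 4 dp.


V = 84.3 * 43.8 * 22.4 = 82708.416 mm^3 = 82.708416 cm^3
Mass = 82.708416 * 8.14 / 1000 = 0.67324651 kg
Cost = 0.67324651 * 227.3 = 153.0289 $


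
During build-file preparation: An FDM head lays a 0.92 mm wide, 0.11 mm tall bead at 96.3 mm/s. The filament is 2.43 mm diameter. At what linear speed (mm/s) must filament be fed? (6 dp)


Q = 0.92 * 0.11 * 96.3 = 9.74556 mm^3/s
A_fil = pi*(2.43/2)^2 = 4.63769762 mm^2
v_feed = 9.74556 / 4.63769762 = 2.101379 mm/s


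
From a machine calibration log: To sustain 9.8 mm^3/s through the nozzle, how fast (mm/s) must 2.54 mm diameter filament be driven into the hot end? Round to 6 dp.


A = pi*(2.54/2)^2 = 5.067075
v = 9.8 / 5.067075 = 1.934055 mm/s


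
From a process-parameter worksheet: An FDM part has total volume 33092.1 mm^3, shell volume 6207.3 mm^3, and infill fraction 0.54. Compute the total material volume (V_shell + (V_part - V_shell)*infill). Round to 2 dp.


V_infill = (33092.1 - 6207.3) * 0.54 = 14517.79
V_total = 6207.3 + 14517.79 = 20725.09 mm^3


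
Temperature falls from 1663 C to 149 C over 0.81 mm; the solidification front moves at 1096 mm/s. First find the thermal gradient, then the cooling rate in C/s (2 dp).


G = (1663-149)/0.81 = 1869.13580247 C/mm
CR = 1869.13580247 * 1096 = 2048572.84 C/s


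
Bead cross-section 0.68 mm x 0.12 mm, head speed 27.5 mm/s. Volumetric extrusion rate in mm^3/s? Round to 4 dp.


Rate = 0.68 * 0.12 * 27.5 = 2.244 mm^3/s


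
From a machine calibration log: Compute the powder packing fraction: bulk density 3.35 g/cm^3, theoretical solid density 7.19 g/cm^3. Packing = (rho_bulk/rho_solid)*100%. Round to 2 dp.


Packing = (3.35/7.19)*100 = 46.59 %


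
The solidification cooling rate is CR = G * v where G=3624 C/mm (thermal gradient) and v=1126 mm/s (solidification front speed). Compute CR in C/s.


CR = 3624 * 1126 = 4080624 C/s


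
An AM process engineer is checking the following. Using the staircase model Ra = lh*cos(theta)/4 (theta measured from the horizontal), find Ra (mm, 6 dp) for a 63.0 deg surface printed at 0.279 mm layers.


Ra = 0.279 * cos(63.0) / 4 = 0.031666 mm


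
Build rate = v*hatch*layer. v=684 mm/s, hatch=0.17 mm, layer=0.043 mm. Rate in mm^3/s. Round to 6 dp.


Rate = 684 * 0.17 * 0.043 = 5.00004 mm^3/s


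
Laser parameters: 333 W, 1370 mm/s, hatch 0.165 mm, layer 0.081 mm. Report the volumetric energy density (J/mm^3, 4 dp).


E = 333 / (1370*0.165*0.081) = 18.1867 J/mm^3


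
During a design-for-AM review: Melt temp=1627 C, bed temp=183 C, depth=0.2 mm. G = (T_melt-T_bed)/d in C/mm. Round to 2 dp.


G = (1627-183)/0.2 = 7220.0 C/mm


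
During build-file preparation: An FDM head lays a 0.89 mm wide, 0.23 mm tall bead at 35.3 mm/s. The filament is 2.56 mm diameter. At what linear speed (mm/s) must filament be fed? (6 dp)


Q = 0.89 * 0.23 * 35.3 = 7.22591 mm^3/s
A_fil = pi*(2.56/2)^2 = 5.1471854 mm^2
v_feed = 7.22591 / 5.1471854 = 1.403857 mm/s


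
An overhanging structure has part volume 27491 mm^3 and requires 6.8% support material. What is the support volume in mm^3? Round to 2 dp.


V_support = 27491 * 0.068 = 1869.39 mm^3


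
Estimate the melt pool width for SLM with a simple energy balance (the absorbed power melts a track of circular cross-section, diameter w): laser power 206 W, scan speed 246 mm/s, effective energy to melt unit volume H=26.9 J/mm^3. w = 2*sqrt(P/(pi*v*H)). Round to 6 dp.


w = 2*sqrt(206/(pi*246*26.9)) = 0.199088 mm


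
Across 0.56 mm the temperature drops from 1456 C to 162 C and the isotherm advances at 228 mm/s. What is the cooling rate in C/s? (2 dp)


G = (1456-162)/0.56 = 2310.71428571 C/mm
CR = 2310.71428571 * 228 = 526842.86 C/s


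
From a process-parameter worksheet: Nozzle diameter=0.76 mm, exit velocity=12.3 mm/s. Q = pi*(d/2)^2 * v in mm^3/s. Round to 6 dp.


A = pi*(0.76/2)^2 = 0.45364598 mm^2
Q = 0.45364598 * 12.3 = 5.579846 mm^3/s


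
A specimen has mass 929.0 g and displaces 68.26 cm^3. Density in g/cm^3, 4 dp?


rho = 929.0 / 68.26 = 13.6097 g/cm^3


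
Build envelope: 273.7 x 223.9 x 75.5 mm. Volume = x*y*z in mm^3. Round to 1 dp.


V = 273.7 * 223.9 * 75.5 = 4626748.0 mm^3


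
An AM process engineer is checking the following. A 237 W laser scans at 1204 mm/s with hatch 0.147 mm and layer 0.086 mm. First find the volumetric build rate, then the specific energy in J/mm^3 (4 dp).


Build rate = 1204 * 0.147 * 0.086 = 15.220968 mm^3/s
SE = 237 / 15.220968 = 15.5706 J/mm^3


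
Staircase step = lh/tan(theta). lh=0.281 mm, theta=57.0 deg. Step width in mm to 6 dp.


step = 0.281 / tan(57.0) = 0.182484 mm


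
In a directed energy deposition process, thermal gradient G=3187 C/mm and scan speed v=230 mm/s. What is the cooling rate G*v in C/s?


CR = 3187 * 230 = 733010 C/s


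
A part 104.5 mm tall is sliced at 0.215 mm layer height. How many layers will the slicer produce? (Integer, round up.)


Layers = ceil(104.5/0.215) = 487


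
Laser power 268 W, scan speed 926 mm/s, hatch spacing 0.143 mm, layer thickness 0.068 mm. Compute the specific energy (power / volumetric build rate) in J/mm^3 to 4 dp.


Build rate = 926 * 0.143 * 0.068 = 9.004424 mm^3/s
SE = 268 / 9.004424 = 29.7631 J/mm^3


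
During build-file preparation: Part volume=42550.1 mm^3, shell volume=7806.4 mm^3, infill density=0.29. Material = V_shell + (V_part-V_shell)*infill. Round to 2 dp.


V_infill = (42550.1 - 7806.4) * 0.29 = 10075.67
V_total = 7806.4 + 10075.67 = 17882.07 mm^3


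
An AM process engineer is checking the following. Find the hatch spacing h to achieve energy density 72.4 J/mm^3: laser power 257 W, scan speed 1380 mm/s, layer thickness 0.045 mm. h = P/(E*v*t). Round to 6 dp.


h = 257 / (72.4*1380*0.045) = 0.057161 mm


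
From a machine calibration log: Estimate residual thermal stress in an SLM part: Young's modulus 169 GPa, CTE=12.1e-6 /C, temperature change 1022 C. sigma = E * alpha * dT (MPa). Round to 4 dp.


sigma = 169*1000 * 12.1e-6 * 1022 = 2089.8878 MPa


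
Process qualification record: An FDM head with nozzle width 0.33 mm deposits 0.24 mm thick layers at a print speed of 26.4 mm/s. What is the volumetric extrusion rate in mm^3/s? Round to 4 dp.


Rate = 0.33 * 0.24 * 26.4 = 2.0909 mm^3/s


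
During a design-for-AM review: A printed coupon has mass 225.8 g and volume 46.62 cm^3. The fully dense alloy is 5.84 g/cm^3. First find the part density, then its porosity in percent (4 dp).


rho_part = 225.8 / 46.62 = 4.84341484 g/cm^3
Porosity = (1 - 4.84341484/5.84)*100 = 17.0648 %


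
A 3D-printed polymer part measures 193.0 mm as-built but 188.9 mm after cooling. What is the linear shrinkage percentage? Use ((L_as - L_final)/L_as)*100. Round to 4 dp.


Shrinkage = ((193.0-188.9)/193.0)*100 = 2.1244 %


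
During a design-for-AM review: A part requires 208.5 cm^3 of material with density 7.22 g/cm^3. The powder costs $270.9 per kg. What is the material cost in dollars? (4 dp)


Mass = 208.5*7.22/1000 = 1.50537 kg
Cost = 1.50537 * 270.9 = 407.8047 $


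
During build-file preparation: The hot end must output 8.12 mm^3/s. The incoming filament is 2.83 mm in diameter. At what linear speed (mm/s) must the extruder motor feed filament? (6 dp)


A = pi*(2.83/2)^2 = 6.290175
v = 8.12 / 6.290175 = 1.290902 mm/s


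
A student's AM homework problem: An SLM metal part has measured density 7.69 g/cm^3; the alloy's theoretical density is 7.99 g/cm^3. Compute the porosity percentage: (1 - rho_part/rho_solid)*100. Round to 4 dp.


Porosity = (1-7.69/7.99)*100 = 3.7547 %


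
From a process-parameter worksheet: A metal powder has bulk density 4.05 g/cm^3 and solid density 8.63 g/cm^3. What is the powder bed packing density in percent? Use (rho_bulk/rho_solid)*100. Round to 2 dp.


Packing = (4.05/8.63)*100 = 46.93 %


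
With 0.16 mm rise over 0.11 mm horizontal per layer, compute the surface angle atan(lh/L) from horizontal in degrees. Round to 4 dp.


angle = atan(0.16/0.11) = 55.4915 degrees


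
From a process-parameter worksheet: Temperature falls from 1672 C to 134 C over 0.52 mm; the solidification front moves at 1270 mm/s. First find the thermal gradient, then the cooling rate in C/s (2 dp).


G = (1672-134)/0.52 = 2957.69230769 C/mm
CR = 2957.69230769 * 1270 = 3756269.23 C/s


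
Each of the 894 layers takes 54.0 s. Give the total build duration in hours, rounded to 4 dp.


t = 894 * 54.0 / 3600 = 13.41 hrs


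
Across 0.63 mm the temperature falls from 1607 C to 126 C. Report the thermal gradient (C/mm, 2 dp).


G = (1607-126)/0.63 = 2350.79 C/mm


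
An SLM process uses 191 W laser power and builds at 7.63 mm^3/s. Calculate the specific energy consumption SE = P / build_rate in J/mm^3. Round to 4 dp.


SE = 191 / 7.63 = 25.0328 J/mm^3


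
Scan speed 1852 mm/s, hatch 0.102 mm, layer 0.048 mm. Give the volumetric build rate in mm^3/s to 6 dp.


Rate = 1852 * 0.102 * 0.048 = 9.067392 mm^3/s


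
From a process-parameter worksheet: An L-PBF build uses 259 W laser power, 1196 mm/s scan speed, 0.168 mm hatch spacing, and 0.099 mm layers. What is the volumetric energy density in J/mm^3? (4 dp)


E = 259 / (1196*0.168*0.099) = 13.0204 J/mm^3


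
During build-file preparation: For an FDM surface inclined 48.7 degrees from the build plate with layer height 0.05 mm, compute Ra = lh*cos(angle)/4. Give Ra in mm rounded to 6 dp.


Ra = 0.05 * cos(48.7) / 4 = 0.00825 mm


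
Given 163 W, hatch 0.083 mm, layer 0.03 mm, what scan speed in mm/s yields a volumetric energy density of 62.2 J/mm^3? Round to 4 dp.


v = 163 / (62.2*0.083*0.03) = 1052.4413 mm/s


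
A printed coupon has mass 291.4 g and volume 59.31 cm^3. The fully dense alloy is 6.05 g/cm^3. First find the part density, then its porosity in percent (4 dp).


rho_part = 291.4 / 59.31 = 4.9131681 g/cm^3
Porosity = (1 - 4.9131681/6.05)*100 = 18.7906 %


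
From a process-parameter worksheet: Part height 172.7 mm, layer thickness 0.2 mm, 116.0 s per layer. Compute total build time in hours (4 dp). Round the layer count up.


Layers = ceil(172.7/0.2) = 864
t = 864 * 116.0 / 3600 = 27.84 hrs


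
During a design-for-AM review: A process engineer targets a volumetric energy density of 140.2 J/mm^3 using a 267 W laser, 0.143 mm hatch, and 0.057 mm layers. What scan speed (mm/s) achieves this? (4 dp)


v = 267 / (140.2*0.143*0.057) = 233.6428 mm/s


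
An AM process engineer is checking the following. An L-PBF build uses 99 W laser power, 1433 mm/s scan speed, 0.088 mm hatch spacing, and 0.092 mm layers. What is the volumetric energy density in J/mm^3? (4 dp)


E = 99 / (1433*0.088*0.092) = 8.5333 J/mm^3


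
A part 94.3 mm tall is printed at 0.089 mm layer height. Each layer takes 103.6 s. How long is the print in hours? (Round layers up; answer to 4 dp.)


Layers = ceil(94.3/0.089) = 1060
t = 1060 * 103.6 / 3600 = 30.5044 hrs


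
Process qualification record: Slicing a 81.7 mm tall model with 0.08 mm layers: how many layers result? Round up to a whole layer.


Layers = ceil(81.7/0.08) = 1022


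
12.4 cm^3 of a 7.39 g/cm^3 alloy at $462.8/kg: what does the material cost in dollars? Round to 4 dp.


Mass = 12.4*7.39/1000 = 0.091636 kg
Cost = 0.091636 * 462.8 = 42.4091 $


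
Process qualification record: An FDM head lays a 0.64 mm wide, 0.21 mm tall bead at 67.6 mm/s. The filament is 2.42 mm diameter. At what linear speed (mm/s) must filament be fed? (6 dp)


Q = 0.64 * 0.21 * 67.6 = 9.08544 mm^3/s
A_fil = pi*(2.42/2)^2 = 4.5996058 mm^2
v_feed = 9.08544 / 4.5996058 = 1.975265 mm/s


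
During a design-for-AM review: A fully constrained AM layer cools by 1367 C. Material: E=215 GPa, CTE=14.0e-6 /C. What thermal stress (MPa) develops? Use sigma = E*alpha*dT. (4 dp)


sigma = 215*1000 * 14.0e-6 * 1367 = 4114.67 MPa


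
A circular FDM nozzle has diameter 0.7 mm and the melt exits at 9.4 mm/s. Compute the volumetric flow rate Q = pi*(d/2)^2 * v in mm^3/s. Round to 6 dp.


A = pi*(0.7/2)^2 = 0.3848451 mm^2
Q = 0.3848451 * 9.4 = 3.617544 mm^3/s


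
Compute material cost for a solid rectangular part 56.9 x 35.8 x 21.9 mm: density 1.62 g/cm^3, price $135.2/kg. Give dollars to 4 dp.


V = 56.9 * 35.8 * 21.9 = 44610.738 mm^3 = 44.610738 cm^3
Mass = 44.610738 * 1.62 / 1000 = 0.0722694 kg
Cost = 0.0722694 * 135.2 = 9.7708 $


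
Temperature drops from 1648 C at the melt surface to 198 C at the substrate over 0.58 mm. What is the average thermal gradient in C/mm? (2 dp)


G = (1648-198)/0.58 = 2500.0 C/mm


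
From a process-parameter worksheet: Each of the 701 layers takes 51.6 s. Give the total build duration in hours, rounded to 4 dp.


t = 701 * 51.6 / 3600 = 10.0477 hrs


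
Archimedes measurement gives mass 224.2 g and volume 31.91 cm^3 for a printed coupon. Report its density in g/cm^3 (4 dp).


rho = 224.2 / 31.91 = 7.026 g/cm^3


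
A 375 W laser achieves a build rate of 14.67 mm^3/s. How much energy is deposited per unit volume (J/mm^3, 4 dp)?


SE = 375 / 14.67 = 25.5624 J/mm^3


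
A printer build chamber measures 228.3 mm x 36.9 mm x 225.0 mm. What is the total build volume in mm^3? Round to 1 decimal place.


V = 228.3 * 36.9 * 225.0 = 1895460.8 mm^3


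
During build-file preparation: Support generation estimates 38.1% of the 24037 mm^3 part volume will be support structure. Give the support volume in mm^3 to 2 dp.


V_support = 24037 * 0.381 = 9158.1 mm^3


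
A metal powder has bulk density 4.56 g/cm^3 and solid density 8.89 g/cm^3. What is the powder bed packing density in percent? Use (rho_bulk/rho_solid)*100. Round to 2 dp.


Packing = (4.56/8.89)*100 = 51.29 %


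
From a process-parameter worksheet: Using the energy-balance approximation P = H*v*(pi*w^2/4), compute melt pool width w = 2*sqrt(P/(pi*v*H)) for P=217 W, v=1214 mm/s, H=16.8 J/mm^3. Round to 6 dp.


w = 2*sqrt(217/(pi*1214*16.8)) = 0.116391 mm


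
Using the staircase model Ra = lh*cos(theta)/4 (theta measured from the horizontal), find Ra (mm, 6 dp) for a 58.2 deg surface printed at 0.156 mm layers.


Ra = 0.156 * cos(58.2) / 4 = 0.020551 mm


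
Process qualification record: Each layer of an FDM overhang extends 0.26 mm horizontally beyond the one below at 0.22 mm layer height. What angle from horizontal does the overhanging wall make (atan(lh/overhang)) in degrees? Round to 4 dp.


angle = atan(0.22/0.26) = 40.2364 degrees


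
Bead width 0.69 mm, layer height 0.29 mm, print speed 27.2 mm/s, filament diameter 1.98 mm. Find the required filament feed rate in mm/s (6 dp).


Q = 0.69 * 0.29 * 27.2 = 5.44272 mm^3/s
A_fil = pi*(1.98/2)^2 = 3.07907496 mm^2
v_feed = 5.44272 / 3.07907496 = 1.767648 mm/s


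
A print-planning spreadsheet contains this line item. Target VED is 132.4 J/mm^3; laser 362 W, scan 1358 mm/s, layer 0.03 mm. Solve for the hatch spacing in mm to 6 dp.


h = 362 / (132.4*1358*0.03) = 0.067112 mm


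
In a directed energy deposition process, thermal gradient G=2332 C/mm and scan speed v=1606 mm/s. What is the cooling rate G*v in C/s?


CR = 2332 * 1606 = 3745192 C/s


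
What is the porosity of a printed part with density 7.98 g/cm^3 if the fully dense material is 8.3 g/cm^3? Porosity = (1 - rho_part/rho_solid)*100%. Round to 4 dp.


Porosity = (1-7.98/8.3)*100 = 3.8554 %


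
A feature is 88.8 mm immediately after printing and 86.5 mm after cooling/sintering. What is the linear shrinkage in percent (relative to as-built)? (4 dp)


Shrinkage = ((88.8-86.5)/88.8)*100 = 2.5901 %


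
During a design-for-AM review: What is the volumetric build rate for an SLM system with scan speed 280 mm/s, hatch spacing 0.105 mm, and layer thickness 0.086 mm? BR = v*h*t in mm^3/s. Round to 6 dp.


Rate = 280 * 0.105 * 0.086 = 2.5284 mm^3/s


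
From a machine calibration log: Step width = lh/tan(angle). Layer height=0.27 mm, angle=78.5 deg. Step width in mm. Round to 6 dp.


step = 0.27 / tan(78.5) = 0.054932 mm


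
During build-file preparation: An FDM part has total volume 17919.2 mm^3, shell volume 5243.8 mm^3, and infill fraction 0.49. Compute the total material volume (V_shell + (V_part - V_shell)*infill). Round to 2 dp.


V_infill = (17919.2 - 5243.8) * 0.49 = 6210.95
V_total = 5243.8 + 6210.95 = 11454.75 mm^3


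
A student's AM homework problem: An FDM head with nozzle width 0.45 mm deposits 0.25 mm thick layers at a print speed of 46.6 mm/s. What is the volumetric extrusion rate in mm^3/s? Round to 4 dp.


Rate = 0.45 * 0.25 * 46.6 = 5.2425 mm^3/s


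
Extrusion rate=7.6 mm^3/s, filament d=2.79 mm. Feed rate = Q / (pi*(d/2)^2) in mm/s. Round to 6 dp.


A = pi*(2.79/2)^2 = 6.113618
v = 7.6 / 6.113618 = 1.243126 mm/s


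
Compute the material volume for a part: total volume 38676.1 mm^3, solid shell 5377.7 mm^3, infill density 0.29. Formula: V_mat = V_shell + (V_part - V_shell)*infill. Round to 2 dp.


V_infill = (38676.1 - 5377.7) * 0.29 = 9656.54
V_total = 5377.7 + 9656.54 = 15034.24 mm^3


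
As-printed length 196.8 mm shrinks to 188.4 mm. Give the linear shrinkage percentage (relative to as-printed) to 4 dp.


Shrinkage = ((196.8-188.4)/196.8)*100 = 4.2683 %


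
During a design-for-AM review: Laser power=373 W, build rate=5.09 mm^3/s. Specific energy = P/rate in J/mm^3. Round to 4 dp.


SE = 373 / 5.09 = 73.2809 J/mm^3


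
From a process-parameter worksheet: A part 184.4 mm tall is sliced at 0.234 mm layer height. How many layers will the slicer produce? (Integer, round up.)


Layers = ceil(184.4/0.234) = 789


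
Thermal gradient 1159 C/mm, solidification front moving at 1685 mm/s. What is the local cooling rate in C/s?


CR = 1159 * 1685 = 1952915 C/s


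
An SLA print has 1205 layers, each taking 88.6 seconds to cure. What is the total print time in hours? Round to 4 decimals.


t = 1205 * 88.6 / 3600 = 29.6564 hrs


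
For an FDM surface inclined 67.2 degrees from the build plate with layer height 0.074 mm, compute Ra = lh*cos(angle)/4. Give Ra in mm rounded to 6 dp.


Ra = 0.074 * cos(67.2) / 4 = 0.007169 mm


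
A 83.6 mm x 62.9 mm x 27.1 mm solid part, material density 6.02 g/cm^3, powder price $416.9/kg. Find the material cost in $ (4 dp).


V = 83.6 * 62.9 * 27.1 = 142503.724 mm^3 = 142.503724 cm^3
Mass = 142.503724 * 6.02 / 1000 = 0.85787242 kg
Cost = 0.85787242 * 416.9 = 357.647 $


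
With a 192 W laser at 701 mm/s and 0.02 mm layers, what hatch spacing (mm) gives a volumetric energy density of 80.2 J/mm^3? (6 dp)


h = 192 / (80.2*701*0.02) = 0.170757 mm


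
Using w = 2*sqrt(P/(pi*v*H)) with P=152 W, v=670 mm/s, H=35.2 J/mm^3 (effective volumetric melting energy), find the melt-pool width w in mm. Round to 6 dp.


w = 2*sqrt(152/(pi*670*35.2)) = 0.090587 mm


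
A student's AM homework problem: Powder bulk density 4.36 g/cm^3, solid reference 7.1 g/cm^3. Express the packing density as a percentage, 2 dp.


Packing = (4.36/7.1)*100 = 61.41 %


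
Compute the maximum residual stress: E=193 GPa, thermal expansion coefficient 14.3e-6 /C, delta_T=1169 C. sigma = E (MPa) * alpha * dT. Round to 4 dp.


sigma = 193*1000 * 14.3e-6 * 1169 = 3226.3231 MPa


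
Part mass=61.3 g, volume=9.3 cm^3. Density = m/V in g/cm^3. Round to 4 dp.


rho = 61.3 / 9.3 = 6.5914 g/cm^3


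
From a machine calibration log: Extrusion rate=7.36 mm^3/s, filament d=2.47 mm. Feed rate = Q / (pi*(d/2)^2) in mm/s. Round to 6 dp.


A = pi*(2.47/2)^2 = 4.791636
v = 7.36 / 4.791636 = 1.53601 mm/s


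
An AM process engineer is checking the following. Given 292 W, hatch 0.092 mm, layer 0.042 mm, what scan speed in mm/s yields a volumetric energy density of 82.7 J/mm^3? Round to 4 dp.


v = 292 / (82.7*0.092*0.042) = 913.777 mm/s


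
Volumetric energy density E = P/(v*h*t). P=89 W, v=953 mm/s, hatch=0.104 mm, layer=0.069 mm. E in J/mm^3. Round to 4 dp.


E = 89 / (953*0.104*0.069) = 13.0141 J/mm^3


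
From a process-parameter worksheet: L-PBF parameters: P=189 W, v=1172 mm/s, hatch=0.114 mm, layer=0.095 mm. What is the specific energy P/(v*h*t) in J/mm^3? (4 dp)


Build rate = 1172 * 0.114 * 0.095 = 12.69276 mm^3/s
SE = 189 / 12.69276 = 14.8904 J/mm^3


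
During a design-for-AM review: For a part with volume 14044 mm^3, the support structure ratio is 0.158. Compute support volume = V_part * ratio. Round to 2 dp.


V_support = 14044 * 0.158 = 2218.95 mm^3


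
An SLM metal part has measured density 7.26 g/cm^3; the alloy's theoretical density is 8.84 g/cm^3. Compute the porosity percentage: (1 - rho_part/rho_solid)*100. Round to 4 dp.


Porosity = (1-7.26/8.84)*100 = 17.8733 %


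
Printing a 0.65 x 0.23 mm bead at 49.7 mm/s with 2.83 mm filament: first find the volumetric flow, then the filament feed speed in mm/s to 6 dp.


Q = 0.65 * 0.23 * 49.7 = 7.43015 mm^3/s
A_fil = pi*(2.83/2)^2 = 6.29017535 mm^2
v_feed = 7.43015 / 6.29017535 = 1.181231 mm/s


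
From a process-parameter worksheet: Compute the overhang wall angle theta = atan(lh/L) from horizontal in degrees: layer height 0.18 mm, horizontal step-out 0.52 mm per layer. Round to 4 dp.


angle = atan(0.18/0.52) = 19.0935 degrees


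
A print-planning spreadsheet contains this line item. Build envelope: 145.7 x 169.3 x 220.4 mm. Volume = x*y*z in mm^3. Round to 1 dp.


V = 145.7 * 169.3 * 220.4 = 5436609.0 mm^3


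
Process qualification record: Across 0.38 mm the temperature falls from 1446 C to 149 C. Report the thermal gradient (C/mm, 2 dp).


G = (1446-149)/0.38 = 3413.16 C/mm


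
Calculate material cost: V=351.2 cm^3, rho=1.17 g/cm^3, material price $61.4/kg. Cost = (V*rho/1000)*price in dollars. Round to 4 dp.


Mass = 351.2*1.17/1000 = 0.410904 kg
Cost = 0.410904 * 61.4 = 25.2295 $


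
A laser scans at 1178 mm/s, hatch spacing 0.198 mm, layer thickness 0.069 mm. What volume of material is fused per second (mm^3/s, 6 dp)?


Rate = 1178 * 0.198 * 0.069 = 16.093836 mm^3/s


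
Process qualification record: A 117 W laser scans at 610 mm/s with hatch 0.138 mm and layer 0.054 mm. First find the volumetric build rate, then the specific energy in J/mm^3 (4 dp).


Build rate = 610 * 0.138 * 0.054 = 4.54572 mm^3/s
SE = 117 / 4.54572 = 25.7385 J/mm^3


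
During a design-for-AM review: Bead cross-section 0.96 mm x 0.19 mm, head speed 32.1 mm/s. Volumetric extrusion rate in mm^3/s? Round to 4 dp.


Rate = 0.96 * 0.19 * 32.1 = 5.855 mm^3/s


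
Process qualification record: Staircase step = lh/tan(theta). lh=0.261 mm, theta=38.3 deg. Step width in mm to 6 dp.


step = 0.261 / tan(38.3) = 0.330483 mm


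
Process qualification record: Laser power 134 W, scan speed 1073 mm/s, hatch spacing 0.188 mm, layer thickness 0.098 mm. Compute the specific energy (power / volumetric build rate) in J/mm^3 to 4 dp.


Build rate = 1073 * 0.188 * 0.098 = 19.768952 mm^3/s
SE = 134 / 19.768952 = 6.7783 J/mm^3


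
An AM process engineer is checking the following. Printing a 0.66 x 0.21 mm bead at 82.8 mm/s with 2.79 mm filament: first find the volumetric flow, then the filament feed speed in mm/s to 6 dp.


Q = 0.66 * 0.21 * 82.8 = 11.47608 mm^3/s
A_fil = pi*(2.79/2)^2 = 6.11361784 mm^2
v_feed = 11.47608 / 6.11361784 = 1.877134 mm/s


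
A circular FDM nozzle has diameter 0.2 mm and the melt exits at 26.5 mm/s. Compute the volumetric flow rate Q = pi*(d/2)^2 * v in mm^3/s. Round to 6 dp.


A = pi*(0.2/2)^2 = 0.03141593 mm^2
Q = 0.03141593 * 26.5 = 0.832522 mm^3/s


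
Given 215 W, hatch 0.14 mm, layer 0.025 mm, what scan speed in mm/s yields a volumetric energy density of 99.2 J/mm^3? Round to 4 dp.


v = 215 / (99.2*0.14*0.025) = 619.2396 mm/s


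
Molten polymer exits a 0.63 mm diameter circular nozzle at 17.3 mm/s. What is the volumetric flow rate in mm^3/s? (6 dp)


A = pi*(0.63/2)^2 = 0.31172453 mm^2
Q = 0.31172453 * 17.3 = 5.392834 mm^3/s


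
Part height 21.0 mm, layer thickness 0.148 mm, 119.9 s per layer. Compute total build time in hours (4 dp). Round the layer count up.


Layers = ceil(21.0/0.148) = 142
t = 142 * 119.9 / 3600 = 4.7294 hrs


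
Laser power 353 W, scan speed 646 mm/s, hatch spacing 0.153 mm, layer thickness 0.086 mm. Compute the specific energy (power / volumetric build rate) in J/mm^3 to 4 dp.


Build rate = 646 * 0.153 * 0.086 = 8.500068 mm^3/s
SE = 353 / 8.500068 = 41.5291 J/mm^3


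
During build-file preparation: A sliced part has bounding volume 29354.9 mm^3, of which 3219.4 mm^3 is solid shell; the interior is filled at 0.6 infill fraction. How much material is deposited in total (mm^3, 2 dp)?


V_infill = (29354.9 - 3219.4) * 0.6 = 15681.3
V_total = 3219.4 + 15681.3 = 18900.7 mm^3


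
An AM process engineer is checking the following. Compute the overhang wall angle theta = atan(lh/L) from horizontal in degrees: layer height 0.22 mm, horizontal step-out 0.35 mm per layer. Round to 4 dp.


angle = atan(0.22/0.35) = 32.1523 degrees


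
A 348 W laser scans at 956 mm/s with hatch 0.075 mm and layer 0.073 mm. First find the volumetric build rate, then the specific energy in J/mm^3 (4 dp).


Build rate = 956 * 0.075 * 0.073 = 5.2341 mm^3/s
SE = 348 / 5.2341 = 66.4871 J/mm^3


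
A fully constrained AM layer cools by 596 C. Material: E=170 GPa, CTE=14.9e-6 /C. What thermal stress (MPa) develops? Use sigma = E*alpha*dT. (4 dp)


sigma = 170*1000 * 14.9e-6 * 596 = 1509.668 MPa


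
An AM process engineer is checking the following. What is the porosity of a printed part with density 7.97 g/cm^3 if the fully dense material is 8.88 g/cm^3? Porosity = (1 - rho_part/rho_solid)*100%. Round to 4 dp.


Porosity = (1-7.97/8.88)*100 = 10.2477 %


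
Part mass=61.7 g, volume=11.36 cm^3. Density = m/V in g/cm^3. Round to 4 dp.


rho = 61.7 / 11.36 = 5.4313 g/cm^3


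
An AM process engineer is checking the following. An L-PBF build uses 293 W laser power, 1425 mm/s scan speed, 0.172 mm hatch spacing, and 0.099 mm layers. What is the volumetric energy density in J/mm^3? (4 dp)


E = 293 / (1425*0.172*0.099) = 12.0751 J/mm^3


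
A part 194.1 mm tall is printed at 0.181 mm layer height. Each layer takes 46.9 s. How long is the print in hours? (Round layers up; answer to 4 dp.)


Layers = ceil(194.1/0.181) = 1073
t = 1073 * 46.9 / 3600 = 13.9788 hrs


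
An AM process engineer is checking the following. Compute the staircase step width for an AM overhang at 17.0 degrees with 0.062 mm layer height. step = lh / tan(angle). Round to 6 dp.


step = 0.062 / tan(17.0) = 0.202793 mm


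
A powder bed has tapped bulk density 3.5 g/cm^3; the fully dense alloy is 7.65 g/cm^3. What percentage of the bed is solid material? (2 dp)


Packing = (3.5/7.65)*100 = 45.75 %


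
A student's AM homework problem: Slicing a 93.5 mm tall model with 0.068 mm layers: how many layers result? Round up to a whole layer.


Layers = ceil(93.5/0.068) = 1375


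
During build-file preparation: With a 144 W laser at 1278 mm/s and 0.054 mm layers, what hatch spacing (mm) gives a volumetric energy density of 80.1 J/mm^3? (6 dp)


h = 144 / (80.1*1278*0.054) = 0.02605 mm


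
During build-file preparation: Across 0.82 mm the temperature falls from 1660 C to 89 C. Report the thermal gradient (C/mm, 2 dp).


G = (1660-89)/0.82 = 1915.85 C/mm


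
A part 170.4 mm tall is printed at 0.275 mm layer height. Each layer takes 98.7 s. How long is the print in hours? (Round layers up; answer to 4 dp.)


Layers = ceil(170.4/0.275) = 620
t = 620 * 98.7 / 3600 = 16.9983 hrs


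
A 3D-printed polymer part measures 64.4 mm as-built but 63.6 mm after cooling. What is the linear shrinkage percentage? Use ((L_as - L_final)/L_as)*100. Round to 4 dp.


Shrinkage = ((64.4-63.6)/64.4)*100 = 1.2422 %


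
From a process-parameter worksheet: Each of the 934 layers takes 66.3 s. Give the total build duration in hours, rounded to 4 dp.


t = 934 * 66.3 / 3600 = 17.2012 hrs


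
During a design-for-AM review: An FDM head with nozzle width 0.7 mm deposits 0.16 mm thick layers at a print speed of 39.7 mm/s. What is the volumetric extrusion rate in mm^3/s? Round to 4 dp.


Rate = 0.7 * 0.16 * 39.7 = 4.4464 mm^3/s


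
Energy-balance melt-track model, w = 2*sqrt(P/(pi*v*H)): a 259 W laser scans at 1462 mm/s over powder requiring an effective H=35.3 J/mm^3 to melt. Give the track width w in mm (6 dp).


w = 2*sqrt(259/(pi*1462*35.3)) = 0.079936 mm


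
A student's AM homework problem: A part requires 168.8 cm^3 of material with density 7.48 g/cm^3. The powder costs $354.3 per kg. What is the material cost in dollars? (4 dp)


Mass = 168.8*7.48/1000 = 1.262624 kg
Cost = 1.262624 * 354.3 = 447.3477 $


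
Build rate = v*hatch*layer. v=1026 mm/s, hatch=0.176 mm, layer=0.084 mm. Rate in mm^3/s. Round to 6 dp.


Rate = 1026 * 0.176 * 0.084 = 15.168384 mm^3/s


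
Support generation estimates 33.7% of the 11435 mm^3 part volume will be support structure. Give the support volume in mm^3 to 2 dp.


V_support = 11435 * 0.337 = 3853.6 mm^3


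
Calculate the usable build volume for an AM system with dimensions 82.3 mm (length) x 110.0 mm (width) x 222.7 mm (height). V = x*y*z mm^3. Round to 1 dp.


V = 82.3 * 110.0 * 222.7 = 2016103.1 mm^3
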